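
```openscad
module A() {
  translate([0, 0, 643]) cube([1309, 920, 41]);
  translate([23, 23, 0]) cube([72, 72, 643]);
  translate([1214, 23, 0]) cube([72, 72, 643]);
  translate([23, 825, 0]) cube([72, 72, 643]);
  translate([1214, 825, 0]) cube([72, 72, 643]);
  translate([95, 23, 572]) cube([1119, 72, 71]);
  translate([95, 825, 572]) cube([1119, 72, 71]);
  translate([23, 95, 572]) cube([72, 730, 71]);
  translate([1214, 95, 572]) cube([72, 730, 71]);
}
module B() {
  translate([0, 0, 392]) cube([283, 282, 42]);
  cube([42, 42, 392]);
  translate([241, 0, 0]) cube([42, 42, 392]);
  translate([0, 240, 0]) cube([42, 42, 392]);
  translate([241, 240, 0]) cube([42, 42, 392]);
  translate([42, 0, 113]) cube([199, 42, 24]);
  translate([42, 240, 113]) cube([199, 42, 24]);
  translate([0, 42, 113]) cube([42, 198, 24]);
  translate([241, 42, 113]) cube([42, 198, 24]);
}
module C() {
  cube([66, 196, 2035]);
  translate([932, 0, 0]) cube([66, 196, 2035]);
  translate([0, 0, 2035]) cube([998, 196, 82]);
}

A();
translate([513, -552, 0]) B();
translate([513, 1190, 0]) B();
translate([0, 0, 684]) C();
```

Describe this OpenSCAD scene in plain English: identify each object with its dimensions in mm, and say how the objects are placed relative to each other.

A is a rectangular dining table. The top is 1309×920×41 mm with its upper surface at z = 684 mm. It stands on four 72×72 mm square legs, each inset 23 mm from the nearest pair of top edges, running from the floor to the underside of the top. Four apron rails, 72 mm thick and 71 mm tall, run between adjacent legs with their top edges flush with the underside of the top and their outer faces flush with the legs' outer faces.

B is a four-legged stool. The seat is a 283×282×42 mm slab whose top surface is at z = 434 mm; four square legs, each 42×42 mm in cross-section, run from the floor (z = 0) to the underside of the seat, each flush with a corner of the seat. Four stretchers, 42 mm wide and 24 mm tall, connect adjacent legs with their undersides at z = 113 mm, each running between the inner faces of the legs it joins and aligned with the legs' outer faces on the other axis.

C is a door frame. The clear opening is 866 mm wide and 2035 mm high. Two 66 mm wide jambs, 196 mm deep, stand either side of the opening from the floor to the top of the opening. A 82 mm thick head sits across the top of both jambs, spanning the full outside width of the frame.

Two stools sit around the table at the −y, +y sides. The door frame is on top of the table.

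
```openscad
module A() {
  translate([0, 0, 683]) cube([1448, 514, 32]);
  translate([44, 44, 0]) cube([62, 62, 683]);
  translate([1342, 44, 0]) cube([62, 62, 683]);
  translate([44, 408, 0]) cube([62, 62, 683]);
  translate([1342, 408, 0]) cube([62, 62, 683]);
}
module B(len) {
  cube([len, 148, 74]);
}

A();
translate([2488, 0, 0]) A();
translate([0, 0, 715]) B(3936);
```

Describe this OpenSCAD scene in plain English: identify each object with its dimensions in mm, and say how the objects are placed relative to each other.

A is a table: top 1448 mm (x) × 514 mm (y), 32 mm thick, upper face at z = 715 mm, on four 62×62 mm square legs, each inset 44 mm from the nearest pair of top edges, running from z = 0 to the bottom of the top.

B is a rectangular beam 3936 mm long (x), 148 mm deep (y), 74 mm thick (z).

The beam spans the tops of two tables placed 1040 mm apart, resting at z = 715 mm.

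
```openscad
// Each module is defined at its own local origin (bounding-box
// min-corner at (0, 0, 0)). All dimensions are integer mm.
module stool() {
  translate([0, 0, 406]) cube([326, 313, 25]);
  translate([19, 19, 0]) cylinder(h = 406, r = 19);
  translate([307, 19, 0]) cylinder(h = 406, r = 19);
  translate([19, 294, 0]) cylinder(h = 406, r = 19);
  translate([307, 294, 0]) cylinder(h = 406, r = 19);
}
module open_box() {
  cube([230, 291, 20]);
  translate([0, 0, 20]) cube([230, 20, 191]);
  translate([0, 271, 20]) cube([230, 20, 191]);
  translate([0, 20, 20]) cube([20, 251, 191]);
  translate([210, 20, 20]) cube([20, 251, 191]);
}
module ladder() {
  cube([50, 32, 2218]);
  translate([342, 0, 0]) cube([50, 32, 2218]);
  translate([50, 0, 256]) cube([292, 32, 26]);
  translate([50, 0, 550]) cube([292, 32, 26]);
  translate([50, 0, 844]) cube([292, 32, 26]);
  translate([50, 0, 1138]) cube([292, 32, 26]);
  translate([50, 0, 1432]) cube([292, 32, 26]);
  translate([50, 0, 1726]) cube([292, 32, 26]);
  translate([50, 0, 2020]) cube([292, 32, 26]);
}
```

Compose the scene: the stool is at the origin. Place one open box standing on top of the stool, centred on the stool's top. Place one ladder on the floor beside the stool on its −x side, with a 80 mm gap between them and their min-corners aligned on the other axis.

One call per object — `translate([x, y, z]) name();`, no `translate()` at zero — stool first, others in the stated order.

stool();
translate([48, 11, 431]) open_box();
translate([-472, 0, 0]) ladder();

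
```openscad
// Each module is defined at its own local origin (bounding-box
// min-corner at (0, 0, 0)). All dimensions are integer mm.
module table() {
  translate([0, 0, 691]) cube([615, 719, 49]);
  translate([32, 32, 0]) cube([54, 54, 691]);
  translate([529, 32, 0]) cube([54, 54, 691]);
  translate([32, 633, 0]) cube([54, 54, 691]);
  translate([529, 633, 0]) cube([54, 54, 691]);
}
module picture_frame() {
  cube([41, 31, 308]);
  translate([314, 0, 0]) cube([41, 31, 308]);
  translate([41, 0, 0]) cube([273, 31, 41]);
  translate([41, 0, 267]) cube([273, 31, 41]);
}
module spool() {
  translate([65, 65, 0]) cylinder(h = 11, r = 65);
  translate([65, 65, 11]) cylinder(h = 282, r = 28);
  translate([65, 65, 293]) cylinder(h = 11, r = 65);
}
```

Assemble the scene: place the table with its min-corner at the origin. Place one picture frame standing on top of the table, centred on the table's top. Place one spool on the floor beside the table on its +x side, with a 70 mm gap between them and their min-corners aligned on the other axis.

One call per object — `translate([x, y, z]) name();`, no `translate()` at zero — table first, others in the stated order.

table();
translate([130, 344, 740]) picture_frame();
translate([685, 0, 0]) spool();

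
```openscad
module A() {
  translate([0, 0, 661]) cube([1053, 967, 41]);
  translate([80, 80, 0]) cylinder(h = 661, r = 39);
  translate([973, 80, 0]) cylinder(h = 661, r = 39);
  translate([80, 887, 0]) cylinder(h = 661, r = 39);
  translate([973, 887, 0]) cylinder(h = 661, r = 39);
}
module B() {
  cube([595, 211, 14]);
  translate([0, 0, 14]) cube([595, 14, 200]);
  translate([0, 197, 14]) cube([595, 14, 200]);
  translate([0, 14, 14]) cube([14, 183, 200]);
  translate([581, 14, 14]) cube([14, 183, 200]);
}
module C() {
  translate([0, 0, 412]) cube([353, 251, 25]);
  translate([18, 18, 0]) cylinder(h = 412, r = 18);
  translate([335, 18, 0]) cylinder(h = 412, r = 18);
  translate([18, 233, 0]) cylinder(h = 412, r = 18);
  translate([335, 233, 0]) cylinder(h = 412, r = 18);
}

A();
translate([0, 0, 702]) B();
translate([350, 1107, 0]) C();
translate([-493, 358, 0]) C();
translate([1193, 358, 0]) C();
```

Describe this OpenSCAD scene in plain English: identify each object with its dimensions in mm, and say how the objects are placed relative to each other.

A is a rectangular dining table. The top is 1053×967×41 mm with its upper surface at z = 702 mm. It stands on four round legs of 78 mm diameter, each leg's bounding box inset 41 mm from the nearest pair of top edges, running from the floor to the underside of the top.

B is an open-topped rectangular box: outside dimensions 595×211×214 mm, with a uniform wall and base thickness of 14 mm. The base is a full 595×211 slab on the floor; four walls sit on top of the base. The front and back walls (the −y and +y sides) span the full width; the two side walls fit between them.

C is a four-legged stool. The seat is 353×251 mm, 25 mm thick, top at z = 437 mm. It stands on four round legs, each 36 mm in diameter, from z = 0 to the seat underside, each leg's axis is inset half a diameter from the nearest pair of seat edges (so the leg's bounding box is flush with the corner).

The open box is on top of the table. Three stools sit around the table at the +y, −x, +x sides.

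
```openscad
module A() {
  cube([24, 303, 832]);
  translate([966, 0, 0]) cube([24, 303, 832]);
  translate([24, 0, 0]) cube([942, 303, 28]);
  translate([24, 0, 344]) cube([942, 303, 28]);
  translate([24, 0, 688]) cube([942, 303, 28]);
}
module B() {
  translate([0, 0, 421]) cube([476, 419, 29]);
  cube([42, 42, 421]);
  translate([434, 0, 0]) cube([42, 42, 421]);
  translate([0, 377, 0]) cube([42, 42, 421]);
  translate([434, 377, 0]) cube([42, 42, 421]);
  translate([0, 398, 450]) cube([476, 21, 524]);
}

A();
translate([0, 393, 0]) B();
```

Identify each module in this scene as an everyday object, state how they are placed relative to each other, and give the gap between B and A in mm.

The chair's nearest face is 90 mm from the bookshelf's +y face.

A is a bookshelf. B is a chair. The chair is on the floor beside the bookshelf on its +y side. The gap between the chair and the bookshelf is 90 mm.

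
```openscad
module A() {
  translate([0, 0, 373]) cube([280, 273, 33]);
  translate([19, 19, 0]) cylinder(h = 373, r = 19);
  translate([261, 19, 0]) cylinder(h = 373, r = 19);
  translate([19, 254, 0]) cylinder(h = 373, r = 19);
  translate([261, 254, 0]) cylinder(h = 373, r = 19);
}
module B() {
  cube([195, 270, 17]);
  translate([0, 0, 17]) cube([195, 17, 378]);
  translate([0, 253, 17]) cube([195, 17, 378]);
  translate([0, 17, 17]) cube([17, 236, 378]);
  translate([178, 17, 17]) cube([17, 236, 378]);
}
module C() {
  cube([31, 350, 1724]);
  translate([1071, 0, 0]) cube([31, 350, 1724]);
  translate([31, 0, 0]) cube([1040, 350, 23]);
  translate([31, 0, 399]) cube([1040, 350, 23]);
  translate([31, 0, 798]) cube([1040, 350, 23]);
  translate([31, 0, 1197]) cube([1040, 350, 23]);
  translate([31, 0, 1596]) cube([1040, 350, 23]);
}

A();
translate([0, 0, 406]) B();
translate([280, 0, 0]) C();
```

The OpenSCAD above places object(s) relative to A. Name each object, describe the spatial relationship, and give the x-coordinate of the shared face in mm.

A is a stool. B is an open box. C is a bookshelf. The open box is on top of the stool. The bookshelf is against the stool's +x side, with their −y faces flush. The x-coordinate of the shared face is 280 mm.

The stool's +x face and the bookshelf's −x face are both at x = 280 mm.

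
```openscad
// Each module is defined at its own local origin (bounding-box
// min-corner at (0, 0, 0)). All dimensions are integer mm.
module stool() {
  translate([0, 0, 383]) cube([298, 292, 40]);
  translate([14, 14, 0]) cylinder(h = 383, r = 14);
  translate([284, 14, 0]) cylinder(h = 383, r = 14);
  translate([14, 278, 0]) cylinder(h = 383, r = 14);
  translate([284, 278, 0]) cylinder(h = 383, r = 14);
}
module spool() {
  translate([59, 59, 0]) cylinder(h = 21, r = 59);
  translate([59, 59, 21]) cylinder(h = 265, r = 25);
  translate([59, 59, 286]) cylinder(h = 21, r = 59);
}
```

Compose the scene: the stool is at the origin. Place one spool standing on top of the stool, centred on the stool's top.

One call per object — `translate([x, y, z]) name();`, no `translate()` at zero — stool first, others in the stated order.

stool();
translate([90, 87, 423]) spool();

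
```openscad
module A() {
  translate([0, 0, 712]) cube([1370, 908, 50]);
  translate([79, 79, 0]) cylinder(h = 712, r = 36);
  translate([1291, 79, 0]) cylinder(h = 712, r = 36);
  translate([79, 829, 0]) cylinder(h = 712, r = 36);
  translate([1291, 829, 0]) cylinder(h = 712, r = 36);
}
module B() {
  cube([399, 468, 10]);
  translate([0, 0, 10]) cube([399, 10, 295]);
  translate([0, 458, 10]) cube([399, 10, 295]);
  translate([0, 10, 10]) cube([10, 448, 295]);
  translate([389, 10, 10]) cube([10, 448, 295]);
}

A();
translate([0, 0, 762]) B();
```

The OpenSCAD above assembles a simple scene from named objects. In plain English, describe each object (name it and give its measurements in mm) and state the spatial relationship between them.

A is a rectangular dining table. The top is 1370×908×50 mm with its upper surface at z = 762 mm. It stands on four round legs of 72 mm diameter, each leg's bounding box inset 43 mm from the nearest pair of top edges, running from the floor to the underside of the top.

B is an open-topped rectangular box: outside dimensions 399×468×305 mm, with a uniform wall and base thickness of 10 mm. The base is a full 399×468 slab on the floor; four walls sit on top of the base. The front and back walls (the −y and +y sides) span the full width; the two side walls fit between them.

The open box is on top of the table.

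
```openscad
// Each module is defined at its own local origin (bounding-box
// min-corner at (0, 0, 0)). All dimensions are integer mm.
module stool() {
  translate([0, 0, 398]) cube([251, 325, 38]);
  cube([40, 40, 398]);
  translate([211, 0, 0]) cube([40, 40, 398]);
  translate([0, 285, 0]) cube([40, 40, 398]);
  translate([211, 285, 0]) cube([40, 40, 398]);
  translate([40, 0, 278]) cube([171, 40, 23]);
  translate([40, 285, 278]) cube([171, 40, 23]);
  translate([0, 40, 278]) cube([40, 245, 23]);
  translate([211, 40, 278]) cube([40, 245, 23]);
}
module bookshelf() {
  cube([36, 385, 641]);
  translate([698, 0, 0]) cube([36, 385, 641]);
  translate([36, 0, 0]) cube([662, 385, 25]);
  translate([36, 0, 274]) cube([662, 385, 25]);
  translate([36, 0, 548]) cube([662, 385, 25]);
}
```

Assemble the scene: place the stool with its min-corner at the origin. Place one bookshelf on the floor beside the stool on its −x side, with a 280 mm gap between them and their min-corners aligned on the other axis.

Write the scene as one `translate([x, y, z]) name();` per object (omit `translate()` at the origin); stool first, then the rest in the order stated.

stool();
translate([-1014, 0, 0]) bookshelf();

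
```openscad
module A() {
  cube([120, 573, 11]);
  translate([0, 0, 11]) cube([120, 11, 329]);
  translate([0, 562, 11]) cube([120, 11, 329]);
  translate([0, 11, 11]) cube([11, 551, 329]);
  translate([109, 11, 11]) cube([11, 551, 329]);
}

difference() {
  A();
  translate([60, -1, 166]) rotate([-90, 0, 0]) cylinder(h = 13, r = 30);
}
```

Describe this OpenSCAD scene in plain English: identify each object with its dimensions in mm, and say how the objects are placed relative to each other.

A is an open storage box with external size 120×573×340 mm and wall thickness 11 mm (the base is also 11 mm thick). The base covers the whole footprint; the four walls stand on the base, with the y-facing walls full-width and the x-facing walls fitting between their inner faces.

The open box has a circular hole of radius 30 mm through its front wall, centred at (x = 60, z = 166).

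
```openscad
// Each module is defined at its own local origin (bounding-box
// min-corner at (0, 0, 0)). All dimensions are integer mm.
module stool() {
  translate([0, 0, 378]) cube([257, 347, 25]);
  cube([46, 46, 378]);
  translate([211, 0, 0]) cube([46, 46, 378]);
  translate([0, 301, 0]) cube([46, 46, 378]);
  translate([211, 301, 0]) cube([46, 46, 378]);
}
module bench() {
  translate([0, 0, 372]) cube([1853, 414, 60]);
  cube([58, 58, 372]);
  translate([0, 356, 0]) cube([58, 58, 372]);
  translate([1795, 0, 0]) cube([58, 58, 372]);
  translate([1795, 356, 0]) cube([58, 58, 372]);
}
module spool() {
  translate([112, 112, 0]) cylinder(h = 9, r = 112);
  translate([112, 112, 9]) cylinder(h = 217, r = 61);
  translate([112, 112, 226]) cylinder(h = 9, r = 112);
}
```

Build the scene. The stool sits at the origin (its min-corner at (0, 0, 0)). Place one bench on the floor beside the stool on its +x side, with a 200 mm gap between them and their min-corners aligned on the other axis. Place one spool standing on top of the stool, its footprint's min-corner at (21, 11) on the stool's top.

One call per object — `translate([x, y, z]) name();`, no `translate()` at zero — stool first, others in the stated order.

stool();
translate([457, 0, 0]) bench();
translate([21, 11, 403]) spool();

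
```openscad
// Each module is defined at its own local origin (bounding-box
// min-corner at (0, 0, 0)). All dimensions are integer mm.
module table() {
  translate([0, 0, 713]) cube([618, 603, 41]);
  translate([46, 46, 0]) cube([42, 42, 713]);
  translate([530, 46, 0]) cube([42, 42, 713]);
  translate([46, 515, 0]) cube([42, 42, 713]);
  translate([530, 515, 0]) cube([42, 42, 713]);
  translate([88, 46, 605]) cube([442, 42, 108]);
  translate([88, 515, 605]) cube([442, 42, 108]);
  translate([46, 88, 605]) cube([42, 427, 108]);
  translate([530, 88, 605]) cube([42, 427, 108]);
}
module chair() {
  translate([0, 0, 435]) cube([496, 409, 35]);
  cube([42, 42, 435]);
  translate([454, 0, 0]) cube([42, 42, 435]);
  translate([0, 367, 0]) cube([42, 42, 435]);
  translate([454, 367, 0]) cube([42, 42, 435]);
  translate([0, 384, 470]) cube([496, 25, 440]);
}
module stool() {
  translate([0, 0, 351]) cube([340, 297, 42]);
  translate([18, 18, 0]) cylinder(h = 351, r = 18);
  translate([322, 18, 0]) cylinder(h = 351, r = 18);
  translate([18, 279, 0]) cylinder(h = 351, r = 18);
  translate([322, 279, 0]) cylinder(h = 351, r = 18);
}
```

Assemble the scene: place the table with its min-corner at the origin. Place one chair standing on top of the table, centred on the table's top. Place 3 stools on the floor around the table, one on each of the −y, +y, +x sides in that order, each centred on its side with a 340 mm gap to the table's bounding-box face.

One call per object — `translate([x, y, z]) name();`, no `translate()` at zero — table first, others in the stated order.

table();
translate([61, 97, 754]) chair();
translate([139, -637, 0]) stool();
translate([139, 943, 0]) stool();
translate([958, 153, 0]) stool();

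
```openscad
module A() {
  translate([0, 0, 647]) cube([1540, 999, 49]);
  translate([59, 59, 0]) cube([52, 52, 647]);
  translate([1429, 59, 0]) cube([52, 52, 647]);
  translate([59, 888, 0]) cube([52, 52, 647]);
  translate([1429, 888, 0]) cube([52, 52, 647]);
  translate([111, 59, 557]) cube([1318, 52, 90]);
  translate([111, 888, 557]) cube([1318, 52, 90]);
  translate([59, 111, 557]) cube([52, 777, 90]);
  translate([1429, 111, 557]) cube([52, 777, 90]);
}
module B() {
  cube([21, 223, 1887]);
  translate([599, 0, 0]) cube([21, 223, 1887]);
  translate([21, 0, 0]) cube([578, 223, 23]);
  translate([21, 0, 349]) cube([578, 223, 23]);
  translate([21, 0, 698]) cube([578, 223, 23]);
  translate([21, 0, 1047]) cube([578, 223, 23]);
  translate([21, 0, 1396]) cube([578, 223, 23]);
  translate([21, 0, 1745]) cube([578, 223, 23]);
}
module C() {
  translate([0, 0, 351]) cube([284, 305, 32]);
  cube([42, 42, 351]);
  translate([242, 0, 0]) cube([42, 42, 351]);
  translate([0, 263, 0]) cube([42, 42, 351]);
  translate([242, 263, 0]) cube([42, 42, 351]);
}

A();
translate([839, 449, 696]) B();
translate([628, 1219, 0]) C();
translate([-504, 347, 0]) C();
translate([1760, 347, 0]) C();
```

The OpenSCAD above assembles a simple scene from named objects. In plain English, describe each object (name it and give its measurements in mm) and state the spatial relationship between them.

A is a rectangular dining table. The top is 1540×999×49 mm with its upper surface at z = 696 mm. It stands on four 52×52 mm square legs, each inset 59 mm from the nearest pair of top edges, running from the floor to the underside of the top. Four apron rails, 52 mm thick and 90 mm tall, run between adjacent legs with their top edges flush with the underside of the top and their outer faces flush with the legs' outer faces.

B is an open bookshelf. Two side panels, each 21 mm thick, 223 mm deep and 1887 mm tall, stand 620 mm apart (outside-to-outside). Between them sit 6 shelves, each 23 mm thick and 223 mm deep, spanning the full gap between the sides. The bottom shelf rests on the floor (its underside at z = 0) and the clear gap between one shelf's top and the next shelf's underside is 326 mm.

C is a four-legged stool. The seat is a 284×305×32 mm slab whose top surface is at z = 383 mm; four square legs, each 42×42 mm in cross-section, run from the floor (z = 0) to the underside of the seat, each flush with a corner of the seat.

The bookshelf is on top of the table. Three stools sit around the table at the +y, −x, +x sides.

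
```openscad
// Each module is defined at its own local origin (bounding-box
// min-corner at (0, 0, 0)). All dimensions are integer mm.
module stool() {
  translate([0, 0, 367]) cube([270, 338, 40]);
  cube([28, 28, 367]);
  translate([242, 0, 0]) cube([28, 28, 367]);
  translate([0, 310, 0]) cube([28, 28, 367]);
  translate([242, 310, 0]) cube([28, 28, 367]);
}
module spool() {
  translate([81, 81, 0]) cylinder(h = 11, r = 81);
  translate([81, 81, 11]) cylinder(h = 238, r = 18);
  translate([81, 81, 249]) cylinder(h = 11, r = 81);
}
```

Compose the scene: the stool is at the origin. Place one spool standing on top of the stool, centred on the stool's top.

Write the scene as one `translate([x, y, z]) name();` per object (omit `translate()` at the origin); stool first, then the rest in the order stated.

stool();
translate([54, 88, 407]) spool();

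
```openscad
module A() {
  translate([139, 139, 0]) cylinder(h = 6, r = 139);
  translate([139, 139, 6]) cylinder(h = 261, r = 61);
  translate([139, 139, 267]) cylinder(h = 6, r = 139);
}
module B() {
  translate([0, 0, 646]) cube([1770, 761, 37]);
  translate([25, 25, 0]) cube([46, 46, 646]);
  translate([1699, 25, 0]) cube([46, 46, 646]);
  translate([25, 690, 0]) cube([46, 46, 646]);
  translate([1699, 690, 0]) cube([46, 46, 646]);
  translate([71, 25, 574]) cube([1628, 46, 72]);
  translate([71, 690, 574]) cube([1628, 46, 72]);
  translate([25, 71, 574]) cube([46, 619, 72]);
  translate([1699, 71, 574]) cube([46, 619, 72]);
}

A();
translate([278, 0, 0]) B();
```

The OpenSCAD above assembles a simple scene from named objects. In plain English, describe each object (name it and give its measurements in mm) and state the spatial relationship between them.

A is a spool: two coaxial disc flanges of radius 139 mm and thickness 6 mm, joined by a core cylinder of radius 61 mm and height 261 mm. The lower flange rests on z = 0 and the three cylinders share a vertical axis.

B is a table: top 1770 mm (x) × 761 mm (y), 37 mm thick, upper face at z = 683 mm, on four 46×46 mm square legs, each inset 25 mm from the nearest pair of top edges, running from z = 0 to the bottom of the top. Four apron rails, 46 mm thick and 72 mm tall, run between adjacent legs with their top edges flush with the underside of the top and their outer faces flush with the legs' outer faces.

The table is against the spool's +x side, with their −y faces flush.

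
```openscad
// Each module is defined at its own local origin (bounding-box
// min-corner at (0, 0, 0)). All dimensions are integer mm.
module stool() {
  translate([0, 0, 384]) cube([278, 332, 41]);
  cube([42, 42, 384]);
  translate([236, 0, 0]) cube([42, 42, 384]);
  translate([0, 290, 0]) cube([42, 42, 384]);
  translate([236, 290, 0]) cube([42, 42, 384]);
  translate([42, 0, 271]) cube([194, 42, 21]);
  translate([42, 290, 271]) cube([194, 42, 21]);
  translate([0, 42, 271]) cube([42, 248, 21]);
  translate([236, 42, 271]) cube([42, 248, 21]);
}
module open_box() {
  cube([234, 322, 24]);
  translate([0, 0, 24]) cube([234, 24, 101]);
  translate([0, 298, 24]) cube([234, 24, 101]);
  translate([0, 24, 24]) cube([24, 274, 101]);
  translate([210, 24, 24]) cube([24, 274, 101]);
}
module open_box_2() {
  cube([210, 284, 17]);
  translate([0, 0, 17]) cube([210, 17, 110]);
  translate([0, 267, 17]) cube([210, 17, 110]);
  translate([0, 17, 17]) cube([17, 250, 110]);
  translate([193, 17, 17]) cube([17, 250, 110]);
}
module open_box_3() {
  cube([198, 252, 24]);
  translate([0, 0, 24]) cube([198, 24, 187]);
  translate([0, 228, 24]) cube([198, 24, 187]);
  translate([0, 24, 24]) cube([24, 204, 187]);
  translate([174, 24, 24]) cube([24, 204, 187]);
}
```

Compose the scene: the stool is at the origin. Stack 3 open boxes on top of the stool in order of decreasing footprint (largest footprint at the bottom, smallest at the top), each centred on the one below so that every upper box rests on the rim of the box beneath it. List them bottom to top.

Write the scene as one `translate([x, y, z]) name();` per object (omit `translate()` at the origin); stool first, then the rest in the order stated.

stool();
translate([22, 5, 425]) open_box();
translate([34, 24, 550]) open_box_2();
translate([40, 40, 677]) open_box_3();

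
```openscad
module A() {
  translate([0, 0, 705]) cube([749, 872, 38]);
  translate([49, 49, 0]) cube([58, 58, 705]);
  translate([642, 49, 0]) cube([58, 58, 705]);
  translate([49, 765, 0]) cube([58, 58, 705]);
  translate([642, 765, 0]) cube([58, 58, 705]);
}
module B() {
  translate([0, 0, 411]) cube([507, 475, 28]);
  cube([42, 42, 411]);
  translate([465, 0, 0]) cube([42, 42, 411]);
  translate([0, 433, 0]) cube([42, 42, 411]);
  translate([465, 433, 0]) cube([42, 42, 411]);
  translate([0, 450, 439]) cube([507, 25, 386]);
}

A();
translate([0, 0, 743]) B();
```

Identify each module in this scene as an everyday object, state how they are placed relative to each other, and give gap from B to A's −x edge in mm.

The chair's min-x is at 0; the table's min-x is 0; gap = 0 mm.

A is a table. B is a chair. The chair is on top of the table. The gap from the chair to the table's −x edge is 0 mm.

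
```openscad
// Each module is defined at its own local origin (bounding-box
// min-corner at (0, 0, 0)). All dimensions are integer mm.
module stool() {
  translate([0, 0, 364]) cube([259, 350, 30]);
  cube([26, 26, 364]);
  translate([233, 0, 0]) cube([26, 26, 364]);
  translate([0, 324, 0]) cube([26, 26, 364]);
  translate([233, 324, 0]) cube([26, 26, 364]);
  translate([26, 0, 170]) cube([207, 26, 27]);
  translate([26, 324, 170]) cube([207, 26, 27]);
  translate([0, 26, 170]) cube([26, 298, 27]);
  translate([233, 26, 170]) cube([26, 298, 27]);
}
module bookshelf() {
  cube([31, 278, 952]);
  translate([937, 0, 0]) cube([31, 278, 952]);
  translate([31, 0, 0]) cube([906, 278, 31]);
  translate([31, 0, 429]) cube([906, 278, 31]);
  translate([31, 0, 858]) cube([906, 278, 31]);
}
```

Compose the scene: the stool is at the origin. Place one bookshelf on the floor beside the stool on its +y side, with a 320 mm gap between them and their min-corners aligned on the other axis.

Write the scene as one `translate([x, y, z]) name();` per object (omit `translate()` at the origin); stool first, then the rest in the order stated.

stool();
translate([0, 670, 0]) bookshelf();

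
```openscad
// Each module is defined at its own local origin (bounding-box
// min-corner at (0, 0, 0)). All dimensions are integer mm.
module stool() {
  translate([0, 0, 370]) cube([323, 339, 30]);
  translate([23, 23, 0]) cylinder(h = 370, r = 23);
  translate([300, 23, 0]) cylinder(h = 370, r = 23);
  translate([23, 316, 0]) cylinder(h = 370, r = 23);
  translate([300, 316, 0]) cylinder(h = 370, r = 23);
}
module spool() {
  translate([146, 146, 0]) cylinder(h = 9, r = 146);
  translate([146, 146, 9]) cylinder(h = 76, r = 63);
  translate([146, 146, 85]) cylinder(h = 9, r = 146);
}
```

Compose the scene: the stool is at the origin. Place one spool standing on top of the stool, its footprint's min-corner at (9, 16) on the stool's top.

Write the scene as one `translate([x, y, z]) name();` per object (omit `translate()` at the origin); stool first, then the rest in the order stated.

stool();
translate([9, 16, 400]) spool();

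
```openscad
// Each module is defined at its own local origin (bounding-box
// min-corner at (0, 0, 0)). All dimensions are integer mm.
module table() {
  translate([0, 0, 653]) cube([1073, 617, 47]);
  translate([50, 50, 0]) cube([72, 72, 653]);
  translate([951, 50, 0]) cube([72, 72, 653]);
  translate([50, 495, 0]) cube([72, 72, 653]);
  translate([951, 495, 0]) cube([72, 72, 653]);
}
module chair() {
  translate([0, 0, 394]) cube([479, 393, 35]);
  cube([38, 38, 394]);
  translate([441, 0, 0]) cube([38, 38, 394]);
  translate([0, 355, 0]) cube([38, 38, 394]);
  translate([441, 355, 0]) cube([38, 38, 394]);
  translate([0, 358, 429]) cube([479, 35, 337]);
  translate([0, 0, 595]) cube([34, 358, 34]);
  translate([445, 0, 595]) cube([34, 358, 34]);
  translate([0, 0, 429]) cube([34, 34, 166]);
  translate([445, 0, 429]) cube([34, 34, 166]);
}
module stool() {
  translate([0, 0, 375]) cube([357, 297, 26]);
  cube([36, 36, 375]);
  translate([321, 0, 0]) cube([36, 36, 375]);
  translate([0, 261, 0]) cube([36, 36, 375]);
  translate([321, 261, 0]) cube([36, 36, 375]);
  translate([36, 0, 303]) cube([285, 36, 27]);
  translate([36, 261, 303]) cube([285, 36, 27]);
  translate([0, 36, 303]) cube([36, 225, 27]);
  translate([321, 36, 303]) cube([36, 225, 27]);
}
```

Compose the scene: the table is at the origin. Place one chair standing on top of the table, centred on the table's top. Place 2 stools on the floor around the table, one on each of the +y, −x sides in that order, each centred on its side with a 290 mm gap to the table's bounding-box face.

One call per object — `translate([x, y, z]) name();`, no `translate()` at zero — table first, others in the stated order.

table();
translate([297, 112, 700]) chair();
translate([358, 907, 0]) stool();
translate([-647, 160, 0]) stool();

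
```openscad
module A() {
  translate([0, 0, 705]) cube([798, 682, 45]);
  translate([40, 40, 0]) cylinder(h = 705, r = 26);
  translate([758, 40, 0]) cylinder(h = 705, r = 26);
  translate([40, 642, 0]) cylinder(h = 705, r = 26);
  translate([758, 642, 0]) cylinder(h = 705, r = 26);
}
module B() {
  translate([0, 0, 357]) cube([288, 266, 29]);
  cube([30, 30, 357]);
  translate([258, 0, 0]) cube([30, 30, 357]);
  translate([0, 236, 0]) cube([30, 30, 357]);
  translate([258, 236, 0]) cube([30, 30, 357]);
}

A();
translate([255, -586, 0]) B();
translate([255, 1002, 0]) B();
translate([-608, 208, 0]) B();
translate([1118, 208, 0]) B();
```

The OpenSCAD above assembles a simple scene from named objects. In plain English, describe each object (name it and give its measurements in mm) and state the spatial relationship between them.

A is a table: top 798 mm (x) × 682 mm (y), 45 mm thick, upper face at z = 750 mm, on four round legs of 52 mm diameter, each leg's bounding box inset 14 mm from the nearest pair of top edges, running from z = 0 to the bottom of the top.

B is a four-legged stool. The seat is 288×266 mm, 29 mm thick, top at z = 386 mm. It stands on four square legs, each 30×30 mm in cross-section, from z = 0 to the seat underside, each flush with a corner of the seat.

Four stools sit around the table at the −y, +y, −x, +x sides.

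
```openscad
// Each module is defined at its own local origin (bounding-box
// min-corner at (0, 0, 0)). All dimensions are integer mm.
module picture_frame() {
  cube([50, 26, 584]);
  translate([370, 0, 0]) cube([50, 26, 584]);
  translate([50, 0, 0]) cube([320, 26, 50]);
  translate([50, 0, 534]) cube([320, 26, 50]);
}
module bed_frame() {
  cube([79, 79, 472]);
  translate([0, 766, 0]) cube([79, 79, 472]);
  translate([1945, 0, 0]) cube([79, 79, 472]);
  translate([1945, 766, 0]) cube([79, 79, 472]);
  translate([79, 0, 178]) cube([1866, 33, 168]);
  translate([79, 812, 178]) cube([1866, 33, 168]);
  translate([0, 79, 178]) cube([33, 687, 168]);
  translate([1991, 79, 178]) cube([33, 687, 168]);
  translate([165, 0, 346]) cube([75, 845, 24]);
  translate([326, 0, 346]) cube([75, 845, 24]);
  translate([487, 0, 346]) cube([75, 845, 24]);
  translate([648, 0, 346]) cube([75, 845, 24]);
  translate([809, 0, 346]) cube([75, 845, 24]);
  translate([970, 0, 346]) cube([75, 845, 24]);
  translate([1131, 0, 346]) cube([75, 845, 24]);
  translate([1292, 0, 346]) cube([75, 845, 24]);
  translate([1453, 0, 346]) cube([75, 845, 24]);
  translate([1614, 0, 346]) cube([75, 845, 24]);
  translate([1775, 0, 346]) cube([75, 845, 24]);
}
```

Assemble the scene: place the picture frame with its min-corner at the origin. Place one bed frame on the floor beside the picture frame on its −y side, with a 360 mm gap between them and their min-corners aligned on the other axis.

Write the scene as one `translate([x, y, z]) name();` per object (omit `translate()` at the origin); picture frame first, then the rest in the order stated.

picture_frame();
translate([0, -1205, 0]) bed_frame();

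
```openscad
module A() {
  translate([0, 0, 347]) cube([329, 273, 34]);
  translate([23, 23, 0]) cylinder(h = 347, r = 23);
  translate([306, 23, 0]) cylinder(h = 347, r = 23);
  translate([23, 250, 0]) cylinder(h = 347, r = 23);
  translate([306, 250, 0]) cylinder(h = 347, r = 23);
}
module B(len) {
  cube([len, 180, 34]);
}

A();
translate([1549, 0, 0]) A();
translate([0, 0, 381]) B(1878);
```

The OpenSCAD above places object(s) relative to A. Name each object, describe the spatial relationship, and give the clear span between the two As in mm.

Second stool starts at x = 1549; first ends at x = 329; clear span = 1549 − 329 = 1220 mm.

A is a stool. B is a beam. A beam spans the tops of two stools. The clear span between the two stools is 1220 mm.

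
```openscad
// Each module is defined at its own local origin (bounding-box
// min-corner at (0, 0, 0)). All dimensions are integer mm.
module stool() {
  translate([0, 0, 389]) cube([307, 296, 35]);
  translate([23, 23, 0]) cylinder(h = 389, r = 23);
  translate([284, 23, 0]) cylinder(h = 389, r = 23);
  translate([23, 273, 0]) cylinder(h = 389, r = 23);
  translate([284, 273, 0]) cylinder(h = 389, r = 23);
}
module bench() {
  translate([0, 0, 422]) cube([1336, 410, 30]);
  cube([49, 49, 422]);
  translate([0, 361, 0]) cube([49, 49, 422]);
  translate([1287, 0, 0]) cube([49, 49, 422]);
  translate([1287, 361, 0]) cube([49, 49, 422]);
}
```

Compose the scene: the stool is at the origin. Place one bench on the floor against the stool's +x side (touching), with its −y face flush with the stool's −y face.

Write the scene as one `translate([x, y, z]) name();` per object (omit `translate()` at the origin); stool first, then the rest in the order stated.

stool();
translate([307, 0, 0]) bench();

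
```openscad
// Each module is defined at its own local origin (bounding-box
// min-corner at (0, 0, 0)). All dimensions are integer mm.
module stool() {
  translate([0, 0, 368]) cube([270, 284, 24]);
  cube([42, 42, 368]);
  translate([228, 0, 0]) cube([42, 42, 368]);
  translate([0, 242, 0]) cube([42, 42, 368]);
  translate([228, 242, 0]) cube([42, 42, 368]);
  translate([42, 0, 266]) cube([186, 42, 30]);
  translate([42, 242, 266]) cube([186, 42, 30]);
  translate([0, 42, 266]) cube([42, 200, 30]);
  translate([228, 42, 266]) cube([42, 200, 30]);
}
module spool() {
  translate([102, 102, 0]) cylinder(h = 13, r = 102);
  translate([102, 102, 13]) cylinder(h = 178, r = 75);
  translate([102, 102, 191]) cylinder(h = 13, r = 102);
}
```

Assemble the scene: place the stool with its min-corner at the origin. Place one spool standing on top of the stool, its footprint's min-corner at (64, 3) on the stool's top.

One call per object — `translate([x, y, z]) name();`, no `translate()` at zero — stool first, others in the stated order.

stool();
translate([64, 3, 392]) spool();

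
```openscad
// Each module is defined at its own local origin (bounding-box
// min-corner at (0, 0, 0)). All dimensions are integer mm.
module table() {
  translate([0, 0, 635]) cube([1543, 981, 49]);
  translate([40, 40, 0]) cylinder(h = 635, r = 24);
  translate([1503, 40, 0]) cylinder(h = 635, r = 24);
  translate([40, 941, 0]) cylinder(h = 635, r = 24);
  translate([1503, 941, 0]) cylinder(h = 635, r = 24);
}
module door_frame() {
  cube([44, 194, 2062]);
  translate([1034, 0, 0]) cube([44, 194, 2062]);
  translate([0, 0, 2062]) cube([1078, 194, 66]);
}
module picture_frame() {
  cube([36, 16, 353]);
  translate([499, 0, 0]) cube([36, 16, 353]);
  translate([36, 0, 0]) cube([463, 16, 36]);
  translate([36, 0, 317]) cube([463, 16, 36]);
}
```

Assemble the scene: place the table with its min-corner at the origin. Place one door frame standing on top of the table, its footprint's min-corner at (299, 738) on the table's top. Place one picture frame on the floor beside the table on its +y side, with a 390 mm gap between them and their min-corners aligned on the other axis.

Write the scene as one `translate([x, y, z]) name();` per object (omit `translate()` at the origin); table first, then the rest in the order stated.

table();
translate([299, 738, 684]) door_frame();
translate([0, 1371, 0]) picture_frame();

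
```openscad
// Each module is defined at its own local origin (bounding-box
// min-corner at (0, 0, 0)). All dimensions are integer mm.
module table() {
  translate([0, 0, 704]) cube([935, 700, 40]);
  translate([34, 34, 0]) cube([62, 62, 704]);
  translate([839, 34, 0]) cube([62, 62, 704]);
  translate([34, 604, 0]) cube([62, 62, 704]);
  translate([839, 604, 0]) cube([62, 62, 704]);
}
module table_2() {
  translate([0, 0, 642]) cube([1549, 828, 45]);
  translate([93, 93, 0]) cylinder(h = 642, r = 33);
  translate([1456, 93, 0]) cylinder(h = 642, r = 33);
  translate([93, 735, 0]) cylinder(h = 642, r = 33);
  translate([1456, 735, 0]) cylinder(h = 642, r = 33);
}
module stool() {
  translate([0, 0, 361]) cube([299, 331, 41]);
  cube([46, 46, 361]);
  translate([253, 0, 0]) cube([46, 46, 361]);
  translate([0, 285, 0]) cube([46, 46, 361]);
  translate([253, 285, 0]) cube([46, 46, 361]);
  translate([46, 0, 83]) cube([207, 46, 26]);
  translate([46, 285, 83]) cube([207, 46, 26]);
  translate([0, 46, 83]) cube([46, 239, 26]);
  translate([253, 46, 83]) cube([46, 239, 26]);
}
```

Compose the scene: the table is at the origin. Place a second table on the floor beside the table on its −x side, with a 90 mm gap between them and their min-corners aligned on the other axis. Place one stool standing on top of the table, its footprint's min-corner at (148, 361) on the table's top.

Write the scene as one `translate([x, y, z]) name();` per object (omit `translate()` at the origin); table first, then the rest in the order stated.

table();
translate([-1639, 0, 0]) table_2();
translate([148, 361, 744]) stool();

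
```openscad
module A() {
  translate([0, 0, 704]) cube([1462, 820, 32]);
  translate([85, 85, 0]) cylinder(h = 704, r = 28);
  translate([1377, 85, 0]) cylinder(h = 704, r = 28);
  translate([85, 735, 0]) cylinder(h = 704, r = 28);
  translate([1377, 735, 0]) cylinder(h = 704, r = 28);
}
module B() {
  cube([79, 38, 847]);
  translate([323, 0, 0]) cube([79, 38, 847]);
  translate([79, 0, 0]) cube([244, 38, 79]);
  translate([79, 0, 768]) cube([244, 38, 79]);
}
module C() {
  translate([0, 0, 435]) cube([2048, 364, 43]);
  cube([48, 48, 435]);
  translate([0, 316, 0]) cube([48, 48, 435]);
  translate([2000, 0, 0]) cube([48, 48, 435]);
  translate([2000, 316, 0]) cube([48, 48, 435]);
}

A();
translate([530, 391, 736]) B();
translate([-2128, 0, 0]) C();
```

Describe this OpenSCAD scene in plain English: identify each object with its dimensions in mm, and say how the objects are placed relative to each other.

A is a rectangular dining table. The top is 1462×820×32 mm with its upper surface at z = 736 mm. It stands on four round legs of 56 mm diameter, each leg's bounding box inset 57 mm from the nearest pair of top edges, running from the floor to the underside of the top.

B is a picture frame with a 244×689 mm rectangular opening (x by z) and a uniform 79 mm border on every side. Frame depth is 38 mm along y. It is built from two vertical stiles running the full outside height and two horizontal rails spanning the gap between the stiles.

C is a long wooden bench with a 2048 mm (x) × 364 mm (y) seat, 43 mm thick, its top surface 478 mm above the floor. Four 48 mm square legs at the seat corners, flush with the edges, run from z = 0 to the seat underside.

The picture frame is on top of the table, centred. The bench is on the floor beside the table on its −x side.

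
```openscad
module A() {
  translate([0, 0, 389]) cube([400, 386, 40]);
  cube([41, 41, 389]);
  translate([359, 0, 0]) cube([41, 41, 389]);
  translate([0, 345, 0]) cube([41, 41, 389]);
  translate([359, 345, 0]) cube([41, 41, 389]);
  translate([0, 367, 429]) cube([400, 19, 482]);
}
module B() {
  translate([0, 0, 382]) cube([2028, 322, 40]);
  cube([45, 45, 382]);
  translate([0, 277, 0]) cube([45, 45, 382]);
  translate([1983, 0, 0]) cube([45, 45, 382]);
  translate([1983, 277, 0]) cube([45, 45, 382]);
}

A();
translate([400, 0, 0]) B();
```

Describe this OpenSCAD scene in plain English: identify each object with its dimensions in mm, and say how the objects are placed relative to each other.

A is a chair. The seat is a 400×386×40 mm slab with its top at z = 429 mm, on four 41×41 mm corner legs (flush with the seat edges, standing on z = 0). A flat backrest 19 mm thick, 482 mm tall, spans the full seat width and rises from the seat top along its +y edge, rear face flush with the rear of the seat.

B is a long wooden bench with a 2028 mm (x) × 322 mm (y) seat, 40 mm thick, its top surface 422 mm above the floor. Four 45 mm square legs at the seat corners, flush with the edges, run from z = 0 to the seat underside.

The bench is against the chair's +x side, with their −y faces flush.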